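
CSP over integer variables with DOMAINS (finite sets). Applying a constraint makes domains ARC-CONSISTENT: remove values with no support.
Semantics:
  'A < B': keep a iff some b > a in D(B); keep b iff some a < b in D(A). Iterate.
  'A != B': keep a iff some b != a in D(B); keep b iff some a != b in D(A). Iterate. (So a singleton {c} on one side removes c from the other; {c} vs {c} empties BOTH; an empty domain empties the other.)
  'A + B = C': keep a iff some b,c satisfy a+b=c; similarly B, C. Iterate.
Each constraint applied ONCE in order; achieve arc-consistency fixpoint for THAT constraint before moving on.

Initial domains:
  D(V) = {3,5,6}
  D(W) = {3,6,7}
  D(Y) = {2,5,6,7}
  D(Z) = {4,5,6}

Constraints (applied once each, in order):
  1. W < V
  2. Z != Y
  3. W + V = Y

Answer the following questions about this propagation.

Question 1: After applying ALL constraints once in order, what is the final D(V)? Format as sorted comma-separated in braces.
Answer: {}

Derivation:
Constraint 1 (W < V) on D(W)={3,6,7} D(V)={3,5,6}: W {3,6,7}->{3}; V {3,5,6}->{5,6}
Constraint 2 (Z != Y) on D(Z)={4,5,6} D(Y)={2,5,6,7}: no change
Constraint 3 (W + V = Y) on D(W)={3} D(V)={5,6} D(Y)={2,5,6,7}: W {3}->{}; V {5,6}->{}; Y {2,5,6,7}->{}
So after all 3 constraints: D(V) = {}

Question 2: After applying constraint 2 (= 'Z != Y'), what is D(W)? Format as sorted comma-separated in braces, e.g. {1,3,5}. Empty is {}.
Answer: {3}

Derivation:
Constraint 1 (W < V) on D(W)={3,6,7} D(V)={3,5,6}: W {3,6,7}->{3}; V {3,5,6}->{5,6}
Constraint 2 (Z != Y) on D(Z)={4,5,6} D(Y)={2,5,6,7}: no change
So after constraint 2: D(W) = {3}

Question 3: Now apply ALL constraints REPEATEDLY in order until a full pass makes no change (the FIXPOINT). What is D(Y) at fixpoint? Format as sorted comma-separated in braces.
pass 0 (initial): D(Y)={2,5,6,7}
pass 1: V {3,5,6}->{}; W {3,6,7}->{}; Y {2,5,6,7}->{}
pass 2: Z {4,5,6}->{}
pass 3: no change
Fixpoint after 3 passes: D(Y) = {}

Answer: {}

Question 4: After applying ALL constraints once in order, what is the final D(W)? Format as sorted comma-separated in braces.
Answer: {}

Derivation:
Constraint 1 (W < V) on D(W)={3,6,7} D(V)={3,5,6}: W {3,6,7}->{3}; V {3,5,6}->{5,6}
Constraint 2 (Z != Y) on D(Z)={4,5,6} D(Y)={2,5,6,7}: no change
Constraint 3 (W + V = Y) on D(W)={3} D(V)={5,6} D(Y)={2,5,6,7}: W {3}->{}; V {5,6}->{}; Y {2,5,6,7}->{}
So after all 3 constraints: D(W) = {}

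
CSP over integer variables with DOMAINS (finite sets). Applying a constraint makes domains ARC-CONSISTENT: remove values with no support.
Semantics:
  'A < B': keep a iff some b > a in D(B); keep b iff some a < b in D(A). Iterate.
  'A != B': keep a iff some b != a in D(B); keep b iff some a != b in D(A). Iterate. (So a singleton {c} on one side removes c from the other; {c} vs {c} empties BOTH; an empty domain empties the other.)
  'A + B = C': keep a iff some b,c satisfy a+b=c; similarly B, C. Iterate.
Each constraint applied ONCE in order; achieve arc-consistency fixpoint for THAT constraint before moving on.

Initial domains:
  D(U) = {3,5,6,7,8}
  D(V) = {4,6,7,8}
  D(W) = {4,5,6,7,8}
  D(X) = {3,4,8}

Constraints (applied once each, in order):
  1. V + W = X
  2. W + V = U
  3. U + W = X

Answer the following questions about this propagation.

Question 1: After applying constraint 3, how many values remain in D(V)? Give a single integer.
Constraint 1 (V + W = X) on D(V)={4,6,7,8} D(W)={4,5,6,7,8} D(X)={3,4,8}: V {4,6,7,8}->{4}; W {4,5,6,7,8}->{4}; X {3,4,8}->{8}
Constraint 2 (W + V = U) on D(W)={4} D(V)={4} D(U)={3,5,6,7,8}: U {3,5,6,7,8}->{8}
Constraint 3 (U + W = X) on D(U)={8} D(W)={4} D(X)={8}: U {8}->{}; W {4}->{}; X {8}->{}
So after constraint 3: D(V)={4}, size = 1

Answer: 1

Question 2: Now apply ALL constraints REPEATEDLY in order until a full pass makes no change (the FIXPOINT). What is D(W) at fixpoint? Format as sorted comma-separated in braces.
Answer: {}

Derivation:
pass 0 (initial): D(W)={4,5,6,7,8}
pass 1: U {3,5,6,7,8}->{}; V {4,6,7,8}->{4}; W {4,5,6,7,8}->{}; X {3,4,8}->{}
pass 2: V {4}->{}
pass 3: no change
Fixpoint after 3 passes: D(W) = {}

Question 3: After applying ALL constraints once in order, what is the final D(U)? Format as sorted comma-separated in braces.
Constraint 1 (V + W = X) on D(V)={4,6,7,8} D(W)={4,5,6,7,8} D(X)={3,4,8}: V {4,6,7,8}->{4}; W {4,5,6,7,8}->{4}; X {3,4,8}->{8}
Constraint 2 (W + V = U) on D(W)={4} D(V)={4} D(U)={3,5,6,7,8}: U {3,5,6,7,8}->{8}
Constraint 3 (U + W = X) on D(U)={8} D(W)={4} D(X)={8}: U {8}->{}; W {4}->{}; X {8}->{}
So after all 3 constraints: D(U) = {}

Answer: {}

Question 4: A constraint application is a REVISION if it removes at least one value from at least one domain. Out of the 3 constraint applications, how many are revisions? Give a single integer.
Answer: 3

Derivation:
Constraint 1 (V + W = X) on D(V)={4,6,7,8} D(W)={4,5,6,7,8} D(X)={3,4,8}: V {4,6,7,8}->{4}; W {4,5,6,7,8}->{4}; X {3,4,8}->{8} => REVISION
Constraint 2 (W + V = U) on D(W)={4} D(V)={4} D(U)={3,5,6,7,8}: U {3,5,6,7,8}->{8} => REVISION
Constraint 3 (U + W = X) on D(U)={8} D(W)={4} D(X)={8}: U {8}->{}; W {4}->{}; X {8}->{} => REVISION
Total revisions = 3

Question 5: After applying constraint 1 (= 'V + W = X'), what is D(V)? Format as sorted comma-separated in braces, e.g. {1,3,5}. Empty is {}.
Answer: {4}

Derivation:
Constraint 1 (V + W = X) on D(V)={4,6,7,8} D(W)={4,5,6,7,8} D(X)={3,4,8}: V {4,6,7,8}->{4}; W {4,5,6,7,8}->{4}; X {3,4,8}->{8}
So after constraint 1: D(V) = {4}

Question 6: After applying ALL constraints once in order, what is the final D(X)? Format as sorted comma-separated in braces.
Answer: {}

Derivation:
Constraint 1 (V + W = X) on D(V)={4,6,7,8} D(W)={4,5,6,7,8} D(X)={3,4,8}: V {4,6,7,8}->{4}; W {4,5,6,7,8}->{4}; X {3,4,8}->{8}
Constraint 2 (W + V = U) on D(W)={4} D(V)={4} D(U)={3,5,6,7,8}: U {3,5,6,7,8}->{8}
Constraint 3 (U + W = X) on D(U)={8} D(W)={4} D(X)={8}: U {8}->{}; W {4}->{}; X {8}->{}
So after all 3 constraints: D(X) = {}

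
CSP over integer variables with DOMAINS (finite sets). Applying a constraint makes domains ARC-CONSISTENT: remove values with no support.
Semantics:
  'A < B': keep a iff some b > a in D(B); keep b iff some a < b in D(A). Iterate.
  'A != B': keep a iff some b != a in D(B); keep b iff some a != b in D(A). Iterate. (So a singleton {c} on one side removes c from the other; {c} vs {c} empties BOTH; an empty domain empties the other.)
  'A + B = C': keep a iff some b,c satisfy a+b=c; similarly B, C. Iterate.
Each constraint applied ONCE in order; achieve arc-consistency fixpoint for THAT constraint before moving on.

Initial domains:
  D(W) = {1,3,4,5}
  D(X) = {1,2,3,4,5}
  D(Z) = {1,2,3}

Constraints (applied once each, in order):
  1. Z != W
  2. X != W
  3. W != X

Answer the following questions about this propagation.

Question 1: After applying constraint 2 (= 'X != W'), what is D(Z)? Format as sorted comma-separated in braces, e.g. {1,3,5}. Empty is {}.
Constraint 1 (Z != W) on D(Z)={1,2,3} D(W)={1,3,4,5}: no change
Constraint 2 (X != W) on D(X)={1,2,3,4,5} D(W)={1,3,4,5}: no change
So after constraint 2: D(Z) = {1,2,3}

Answer: {1,2,3}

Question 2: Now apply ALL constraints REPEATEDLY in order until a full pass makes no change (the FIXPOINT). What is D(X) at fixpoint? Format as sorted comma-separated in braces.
pass 0 (initial): D(X)={1,2,3,4,5}
pass 1: no change
Fixpoint after 1 passes: D(X) = {1,2,3,4,5}

Answer: {1,2,3,4,5}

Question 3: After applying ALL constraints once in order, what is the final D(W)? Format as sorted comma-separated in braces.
Constraint 1 (Z != W) on D(Z)={1,2,3} D(W)={1,3,4,5}: no change
Constraint 2 (X != W) on D(X)={1,2,3,4,5} D(W)={1,3,4,5}: no change
Constraint 3 (W != X) on D(W)={1,3,4,5} D(X)={1,2,3,4,5}: no change
So after all 3 constraints: D(W) = {1,3,4,5}

Answer: {1,3,4,5}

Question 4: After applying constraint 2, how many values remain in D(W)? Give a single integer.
Answer: 4

Derivation:
Constraint 1 (Z != W) on D(Z)={1,2,3} D(W)={1,3,4,5}: no change
Constraint 2 (X != W) on D(X)={1,2,3,4,5} D(W)={1,3,4,5}: no change
So after constraint 2: D(W)={1,3,4,5}, size = 4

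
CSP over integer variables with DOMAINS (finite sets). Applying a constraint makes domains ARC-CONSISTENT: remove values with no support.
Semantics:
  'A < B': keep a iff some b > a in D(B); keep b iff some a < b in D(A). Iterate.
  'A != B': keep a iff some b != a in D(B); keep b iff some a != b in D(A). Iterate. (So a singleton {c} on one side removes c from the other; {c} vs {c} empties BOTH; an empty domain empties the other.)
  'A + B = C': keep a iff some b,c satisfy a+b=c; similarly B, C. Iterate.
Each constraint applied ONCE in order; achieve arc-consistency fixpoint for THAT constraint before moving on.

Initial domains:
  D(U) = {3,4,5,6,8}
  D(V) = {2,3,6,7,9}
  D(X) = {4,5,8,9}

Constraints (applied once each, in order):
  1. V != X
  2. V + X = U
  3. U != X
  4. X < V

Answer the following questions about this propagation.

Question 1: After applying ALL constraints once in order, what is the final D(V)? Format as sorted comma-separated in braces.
Answer: {}

Derivation:
Constraint 1 (V != X) on D(V)={2,3,6,7,9} D(X)={4,5,8,9}: no change
Constraint 2 (V + X = U) on D(V)={2,3,6,7,9} D(X)={4,5,8,9} D(U)={3,4,5,6,8}: V {2,3,6,7,9}->{2,3}; X {4,5,8,9}->{4,5}; U {3,4,5,6,8}->{6,8}
Constraint 3 (U != X) on D(U)={6,8} D(X)={4,5}: no change
Constraint 4 (X < V) on D(X)={4,5} D(V)={2,3}: X {4,5}->{}; V {2,3}->{}
So after all 4 constraints: D(V) = {}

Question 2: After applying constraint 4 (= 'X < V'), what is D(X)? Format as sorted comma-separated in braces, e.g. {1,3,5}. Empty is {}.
Constraint 1 (V != X) on D(V)={2,3,6,7,9} D(X)={4,5,8,9}: no change
Constraint 2 (V + X = U) on D(V)={2,3,6,7,9} D(X)={4,5,8,9} D(U)={3,4,5,6,8}: V {2,3,6,7,9}->{2,3}; X {4,5,8,9}->{4,5}; U {3,4,5,6,8}->{6,8}
Constraint 3 (U != X) on D(U)={6,8} D(X)={4,5}: no change
Constraint 4 (X < V) on D(X)={4,5} D(V)={2,3}: X {4,5}->{}; V {2,3}->{}
So after constraint 4: D(X) = {}

Answer: {}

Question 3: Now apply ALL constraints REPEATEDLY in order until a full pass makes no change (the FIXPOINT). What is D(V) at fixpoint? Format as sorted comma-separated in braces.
Answer: {}

Derivation:
pass 0 (initial): D(V)={2,3,6,7,9}
pass 1: U {3,4,5,6,8}->{6,8}; V {2,3,6,7,9}->{}; X {4,5,8,9}->{}
pass 2: U {6,8}->{}
pass 3: no change
Fixpoint after 3 passes: D(V) = {}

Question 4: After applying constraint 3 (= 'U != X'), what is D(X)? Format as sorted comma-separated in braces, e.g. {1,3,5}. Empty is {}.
Answer: {4,5}

Derivation:
Constraint 1 (V != X) on D(V)={2,3,6,7,9} D(X)={4,5,8,9}: no change
Constraint 2 (V + X = U) on D(V)={2,3,6,7,9} D(X)={4,5,8,9} D(U)={3,4,5,6,8}: V {2,3,6,7,9}->{2,3}; X {4,5,8,9}->{4,5}; U {3,4,5,6,8}->{6,8}
Constraint 3 (U != X) on D(U)={6,8} D(X)={4,5}: no change
So after constraint 3: D(X) = {4,5}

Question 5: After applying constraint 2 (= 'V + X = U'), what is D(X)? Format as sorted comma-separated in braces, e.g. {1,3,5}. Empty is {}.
Constraint 1 (V != X) on D(V)={2,3,6,7,9} D(X)={4,5,8,9}: no change
Constraint 2 (V + X = U) on D(V)={2,3,6,7,9} D(X)={4,5,8,9} D(U)={3,4,5,6,8}: V {2,3,6,7,9}->{2,3}; X {4,5,8,9}->{4,5}; U {3,4,5,6,8}->{6,8}
So after constraint 2: D(X) = {4,5}

Answer: {4,5}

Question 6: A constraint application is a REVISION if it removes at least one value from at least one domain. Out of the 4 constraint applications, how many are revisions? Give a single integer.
Constraint 1 (V != X) on D(V)={2,3,6,7,9} D(X)={4,5,8,9}: no change => not a revision
Constraint 2 (V + X = U) on D(V)={2,3,6,7,9} D(X)={4,5,8,9} D(U)={3,4,5,6,8}: V {2,3,6,7,9}->{2,3}; X {4,5,8,9}->{4,5}; U {3,4,5,6,8}->{6,8} => REVISION
Constraint 3 (U != X) on D(U)={6,8} D(X)={4,5}: no change => not a revision
Constraint 4 (X < V) on D(X)={4,5} D(V)={2,3}: X {4,5}->{}; V {2,3}->{} => REVISION
Total revisions = 2

Answer: 2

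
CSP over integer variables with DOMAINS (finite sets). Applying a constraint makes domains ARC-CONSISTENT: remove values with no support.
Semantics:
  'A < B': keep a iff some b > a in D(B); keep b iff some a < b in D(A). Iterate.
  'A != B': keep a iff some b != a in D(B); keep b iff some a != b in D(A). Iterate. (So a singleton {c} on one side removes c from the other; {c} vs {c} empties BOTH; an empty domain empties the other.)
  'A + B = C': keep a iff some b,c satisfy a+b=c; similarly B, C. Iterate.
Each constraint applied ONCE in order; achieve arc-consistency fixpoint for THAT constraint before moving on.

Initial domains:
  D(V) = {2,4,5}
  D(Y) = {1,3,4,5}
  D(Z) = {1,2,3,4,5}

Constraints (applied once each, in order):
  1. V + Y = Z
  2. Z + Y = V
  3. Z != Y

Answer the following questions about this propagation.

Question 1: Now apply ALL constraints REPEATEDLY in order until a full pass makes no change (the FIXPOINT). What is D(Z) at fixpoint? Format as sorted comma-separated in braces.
pass 0 (initial): D(Z)={1,2,3,4,5}
pass 1: V {2,4,5}->{4}; Y {1,3,4,5}->{1}; Z {1,2,3,4,5}->{3}
pass 2: V {4}->{}; Y {1}->{}; Z {3}->{}
pass 3: no change
Fixpoint after 3 passes: D(Z) = {}

Answer: {}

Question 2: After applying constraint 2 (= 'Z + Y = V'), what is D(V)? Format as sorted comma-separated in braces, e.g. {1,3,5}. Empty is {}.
Constraint 1 (V + Y = Z) on D(V)={2,4,5} D(Y)={1,3,4,5} D(Z)={1,2,3,4,5}: V {2,4,5}->{2,4}; Y {1,3,4,5}->{1,3}; Z {1,2,3,4,5}->{3,5}
Constraint 2 (Z + Y = V) on D(Z)={3,5} D(Y)={1,3} D(V)={2,4}: Z {3,5}->{3}; Y {1,3}->{1}; V {2,4}->{4}
So after constraint 2: D(V) = {4}

Answer: {4}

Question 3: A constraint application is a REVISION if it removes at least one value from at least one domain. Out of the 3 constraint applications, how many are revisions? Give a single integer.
Constraint 1 (V + Y = Z) on D(V)={2,4,5} D(Y)={1,3,4,5} D(Z)={1,2,3,4,5}: V {2,4,5}->{2,4}; Y {1,3,4,5}->{1,3}; Z {1,2,3,4,5}->{3,5} => REVISION
Constraint 2 (Z + Y = V) on D(Z)={3,5} D(Y)={1,3} D(V)={2,4}: Z {3,5}->{3}; Y {1,3}->{1}; V {2,4}->{4} => REVISION
Constraint 3 (Z != Y) on D(Z)={3} D(Y)={1}: no change => not a revision
Total revisions = 2

Answer: 2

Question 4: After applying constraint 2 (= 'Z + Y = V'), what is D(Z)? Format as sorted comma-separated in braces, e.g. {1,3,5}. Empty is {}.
Constraint 1 (V + Y = Z) on D(V)={2,4,5} D(Y)={1,3,4,5} D(Z)={1,2,3,4,5}: V {2,4,5}->{2,4}; Y {1,3,4,5}->{1,3}; Z {1,2,3,4,5}->{3,5}
Constraint 2 (Z + Y = V) on D(Z)={3,5} D(Y)={1,3} D(V)={2,4}: Z {3,5}->{3}; Y {1,3}->{1}; V {2,4}->{4}
So after constraint 2: D(Z) = {3}

Answer: {3}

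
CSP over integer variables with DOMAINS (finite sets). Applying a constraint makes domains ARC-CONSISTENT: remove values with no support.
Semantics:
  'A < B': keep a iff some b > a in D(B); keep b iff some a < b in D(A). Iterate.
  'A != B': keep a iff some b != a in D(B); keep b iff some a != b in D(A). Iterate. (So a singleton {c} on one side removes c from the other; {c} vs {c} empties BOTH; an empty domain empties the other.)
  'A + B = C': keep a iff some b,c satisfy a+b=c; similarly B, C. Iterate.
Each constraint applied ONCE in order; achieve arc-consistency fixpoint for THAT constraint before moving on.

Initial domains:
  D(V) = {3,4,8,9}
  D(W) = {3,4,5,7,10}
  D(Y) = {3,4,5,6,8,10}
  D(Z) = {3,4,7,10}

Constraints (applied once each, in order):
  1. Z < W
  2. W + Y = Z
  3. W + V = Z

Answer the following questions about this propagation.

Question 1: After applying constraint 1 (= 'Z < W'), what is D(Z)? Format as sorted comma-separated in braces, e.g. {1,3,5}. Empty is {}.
Constraint 1 (Z < W) on D(Z)={3,4,7,10} D(W)={3,4,5,7,10}: Z {3,4,7,10}->{3,4,7}; W {3,4,5,7,10}->{4,5,7,10}
So after constraint 1: D(Z) = {3,4,7}

Answer: {3,4,7}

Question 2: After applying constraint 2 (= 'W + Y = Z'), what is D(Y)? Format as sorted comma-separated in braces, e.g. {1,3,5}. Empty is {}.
Answer: {3}

Derivation:
Constraint 1 (Z < W) on D(Z)={3,4,7,10} D(W)={3,4,5,7,10}: Z {3,4,7,10}->{3,4,7}; W {3,4,5,7,10}->{4,5,7,10}
Constraint 2 (W + Y = Z) on D(W)={4,5,7,10} D(Y)={3,4,5,6,8,10} D(Z)={3,4,7}: W {4,5,7,10}->{4}; Y {3,4,5,6,8,10}->{3}; Z {3,4,7}->{7}
So after constraint 2: D(Y) = {3}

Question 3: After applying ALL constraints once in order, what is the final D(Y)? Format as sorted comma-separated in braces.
Constraint 1 (Z < W) on D(Z)={3,4,7,10} D(W)={3,4,5,7,10}: Z {3,4,7,10}->{3,4,7}; W {3,4,5,7,10}->{4,5,7,10}
Constraint 2 (W + Y = Z) on D(W)={4,5,7,10} D(Y)={3,4,5,6,8,10} D(Z)={3,4,7}: W {4,5,7,10}->{4}; Y {3,4,5,6,8,10}->{3}; Z {3,4,7}->{7}
Constraint 3 (W + V = Z) on D(W)={4} D(V)={3,4,8,9} D(Z)={7}: V {3,4,8,9}->{3}
So after all 3 constraints: D(Y) = {3}

Answer: {3}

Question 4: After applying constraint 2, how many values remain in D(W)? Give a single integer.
Answer: 1

Derivation:
Constraint 1 (Z < W) on D(Z)={3,4,7,10} D(W)={3,4,5,7,10}: Z {3,4,7,10}->{3,4,7}; W {3,4,5,7,10}->{4,5,7,10}
Constraint 2 (W + Y = Z) on D(W)={4,5,7,10} D(Y)={3,4,5,6,8,10} D(Z)={3,4,7}: W {4,5,7,10}->{4}; Y {3,4,5,6,8,10}->{3}; Z {3,4,7}->{7}
So after constraint 2: D(W)={4}, size = 1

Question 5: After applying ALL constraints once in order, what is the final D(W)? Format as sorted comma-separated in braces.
Answer: {4}

Derivation:
Constraint 1 (Z < W) on D(Z)={3,4,7,10} D(W)={3,4,5,7,10}: Z {3,4,7,10}->{3,4,7}; W {3,4,5,7,10}->{4,5,7,10}
Constraint 2 (W + Y = Z) on D(W)={4,5,7,10} D(Y)={3,4,5,6,8,10} D(Z)={3,4,7}: W {4,5,7,10}->{4}; Y {3,4,5,6,8,10}->{3}; Z {3,4,7}->{7}
Constraint 3 (W + V = Z) on D(W)={4} D(V)={3,4,8,9} D(Z)={7}: V {3,4,8,9}->{3}
So after all 3 constraints: D(W) = {4}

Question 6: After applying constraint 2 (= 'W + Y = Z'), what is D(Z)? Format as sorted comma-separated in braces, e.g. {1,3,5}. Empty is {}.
Constraint 1 (Z < W) on D(Z)={3,4,7,10} D(W)={3,4,5,7,10}: Z {3,4,7,10}->{3,4,7}; W {3,4,5,7,10}->{4,5,7,10}
Constraint 2 (W + Y = Z) on D(W)={4,5,7,10} D(Y)={3,4,5,6,8,10} D(Z)={3,4,7}: W {4,5,7,10}->{4}; Y {3,4,5,6,8,10}->{3}; Z {3,4,7}->{7}
So after constraint 2: D(Z) = {7}

Answer: {7}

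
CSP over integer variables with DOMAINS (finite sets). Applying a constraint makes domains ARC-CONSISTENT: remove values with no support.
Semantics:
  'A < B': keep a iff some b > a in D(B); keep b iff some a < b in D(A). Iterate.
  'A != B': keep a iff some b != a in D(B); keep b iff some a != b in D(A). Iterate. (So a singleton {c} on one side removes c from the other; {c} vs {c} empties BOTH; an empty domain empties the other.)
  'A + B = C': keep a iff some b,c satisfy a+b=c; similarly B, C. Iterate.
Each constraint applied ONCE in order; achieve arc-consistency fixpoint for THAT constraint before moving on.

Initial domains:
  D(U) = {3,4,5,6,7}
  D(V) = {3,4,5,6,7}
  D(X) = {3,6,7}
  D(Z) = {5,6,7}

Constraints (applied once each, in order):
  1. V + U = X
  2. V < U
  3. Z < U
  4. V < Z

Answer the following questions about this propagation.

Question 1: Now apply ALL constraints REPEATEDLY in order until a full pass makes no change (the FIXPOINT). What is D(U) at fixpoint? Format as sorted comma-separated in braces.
pass 0 (initial): D(U)={3,4,5,6,7}
pass 1: U {3,4,5,6,7}->{}; V {3,4,5,6,7}->{}; X {3,6,7}->{6,7}; Z {5,6,7}->{}
pass 2: X {6,7}->{}
pass 3: no change
Fixpoint after 3 passes: D(U) = {}

Answer: {}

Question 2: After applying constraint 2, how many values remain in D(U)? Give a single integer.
Answer: 1

Derivation:
Constraint 1 (V + U = X) on D(V)={3,4,5,6,7} D(U)={3,4,5,6,7} D(X)={3,6,7}: V {3,4,5,6,7}->{3,4}; U {3,4,5,6,7}->{3,4}; X {3,6,7}->{6,7}
Constraint 2 (V < U) on D(V)={3,4} D(U)={3,4}: V {3,4}->{3}; U {3,4}->{4}
So after constraint 2: D(U)={4}, size = 1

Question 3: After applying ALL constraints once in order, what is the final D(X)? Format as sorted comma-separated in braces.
Constraint 1 (V + U = X) on D(V)={3,4,5,6,7} D(U)={3,4,5,6,7} D(X)={3,6,7}: V {3,4,5,6,7}->{3,4}; U {3,4,5,6,7}->{3,4}; X {3,6,7}->{6,7}
Constraint 2 (V < U) on D(V)={3,4} D(U)={3,4}: V {3,4}->{3}; U {3,4}->{4}
Constraint 3 (Z < U) on D(Z)={5,6,7} D(U)={4}: Z {5,6,7}->{}; U {4}->{}
Constraint 4 (V < Z) on D(V)={3} D(Z)={}: V {3}->{}
So after all 4 constraints: D(X) = {6,7}

Answer: {6,7}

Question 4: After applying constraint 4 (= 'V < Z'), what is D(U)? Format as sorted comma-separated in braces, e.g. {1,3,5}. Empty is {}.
Constraint 1 (V + U = X) on D(V)={3,4,5,6,7} D(U)={3,4,5,6,7} D(X)={3,6,7}: V {3,4,5,6,7}->{3,4}; U {3,4,5,6,7}->{3,4}; X {3,6,7}->{6,7}
Constraint 2 (V < U) on D(V)={3,4} D(U)={3,4}: V {3,4}->{3}; U {3,4}->{4}
Constraint 3 (Z < U) on D(Z)={5,6,7} D(U)={4}: Z {5,6,7}->{}; U {4}->{}
Constraint 4 (V < Z) on D(V)={3} D(Z)={}: V {3}->{}
So after constraint 4: D(U) = {}

Answer: {}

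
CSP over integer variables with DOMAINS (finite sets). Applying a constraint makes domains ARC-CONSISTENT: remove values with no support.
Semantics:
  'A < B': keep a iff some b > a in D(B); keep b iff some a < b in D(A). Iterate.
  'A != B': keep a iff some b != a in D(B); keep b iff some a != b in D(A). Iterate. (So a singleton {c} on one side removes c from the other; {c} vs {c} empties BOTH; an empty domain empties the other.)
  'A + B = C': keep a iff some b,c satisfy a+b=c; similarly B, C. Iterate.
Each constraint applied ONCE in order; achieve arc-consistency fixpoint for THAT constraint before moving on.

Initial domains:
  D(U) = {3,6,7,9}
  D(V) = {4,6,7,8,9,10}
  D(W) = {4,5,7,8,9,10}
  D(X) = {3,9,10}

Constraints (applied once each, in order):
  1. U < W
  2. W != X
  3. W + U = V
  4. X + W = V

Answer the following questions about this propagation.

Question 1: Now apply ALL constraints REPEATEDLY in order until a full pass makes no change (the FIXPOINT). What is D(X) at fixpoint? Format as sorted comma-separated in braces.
Answer: {3}

Derivation:
pass 0 (initial): D(X)={3,9,10}
pass 1: U {3,6,7,9}->{3,6}; V {4,6,7,8,9,10}->{7,8,10}; W {4,5,7,8,9,10}->{4,5,7}; X {3,9,10}->{3}
pass 2: no change
Fixpoint after 2 passes: D(X) = {3}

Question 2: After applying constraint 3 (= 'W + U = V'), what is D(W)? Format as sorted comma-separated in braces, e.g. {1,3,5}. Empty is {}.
Constraint 1 (U < W) on D(U)={3,6,7,9} D(W)={4,5,7,8,9,10}: no change
Constraint 2 (W != X) on D(W)={4,5,7,8,9,10} D(X)={3,9,10}: no change
Constraint 3 (W + U = V) on D(W)={4,5,7,8,9,10} D(U)={3,6,7,9} D(V)={4,6,7,8,9,10}: W {4,5,7,8,9,10}->{4,5,7}; U {3,6,7,9}->{3,6}; V {4,6,7,8,9,10}->{7,8,10}
So after constraint 3: D(W) = {4,5,7}

Answer: {4,5,7}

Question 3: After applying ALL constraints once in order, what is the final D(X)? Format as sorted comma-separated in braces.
Constraint 1 (U < W) on D(U)={3,6,7,9} D(W)={4,5,7,8,9,10}: no change
Constraint 2 (W != X) on D(W)={4,5,7,8,9,10} D(X)={3,9,10}: no change
Constraint 3 (W + U = V) on D(W)={4,5,7,8,9,10} D(U)={3,6,7,9} D(V)={4,6,7,8,9,10}: W {4,5,7,8,9,10}->{4,5,7}; U {3,6,7,9}->{3,6}; V {4,6,7,8,9,10}->{7,8,10}
Constraint 4 (X + W = V) on D(X)={3,9,10} D(W)={4,5,7} D(V)={7,8,10}: X {3,9,10}->{3}
So after all 4 constraints: D(X) = {3}

Answer: {3}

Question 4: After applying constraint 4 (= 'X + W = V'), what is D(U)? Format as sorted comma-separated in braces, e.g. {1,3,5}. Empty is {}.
Answer: {3,6}

Derivation:
Constraint 1 (U < W) on D(U)={3,6,7,9} D(W)={4,5,7,8,9,10}: no change
Constraint 2 (W != X) on D(W)={4,5,7,8,9,10} D(X)={3,9,10}: no change
Constraint 3 (W + U = V) on D(W)={4,5,7,8,9,10} D(U)={3,6,7,9} D(V)={4,6,7,8,9,10}: W {4,5,7,8,9,10}->{4,5,7}; U {3,6,7,9}->{3,6}; V {4,6,7,8,9,10}->{7,8,10}
Constraint 4 (X + W = V) on D(X)={3,9,10} D(W)={4,5,7} D(V)={7,8,10}: X {3,9,10}->{3}
So after constraint 4: D(U) = {3,6}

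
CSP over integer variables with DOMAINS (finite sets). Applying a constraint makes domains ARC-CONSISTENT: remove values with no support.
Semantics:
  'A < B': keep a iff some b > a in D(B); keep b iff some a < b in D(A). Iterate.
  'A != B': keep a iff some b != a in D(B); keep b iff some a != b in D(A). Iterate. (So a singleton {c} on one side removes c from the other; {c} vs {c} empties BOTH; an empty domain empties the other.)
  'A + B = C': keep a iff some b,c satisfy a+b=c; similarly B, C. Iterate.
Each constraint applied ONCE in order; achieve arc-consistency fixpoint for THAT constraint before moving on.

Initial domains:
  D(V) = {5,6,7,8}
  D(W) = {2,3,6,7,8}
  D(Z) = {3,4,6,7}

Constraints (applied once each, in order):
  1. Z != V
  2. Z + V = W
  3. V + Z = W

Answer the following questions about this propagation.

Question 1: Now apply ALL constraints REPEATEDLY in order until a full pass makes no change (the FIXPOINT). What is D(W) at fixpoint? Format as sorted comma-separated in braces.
Answer: {8}

Derivation:
pass 0 (initial): D(W)={2,3,6,7,8}
pass 1: V {5,6,7,8}->{5}; W {2,3,6,7,8}->{8}; Z {3,4,6,7}->{3}
pass 2: no change
Fixpoint after 2 passes: D(W) = {8}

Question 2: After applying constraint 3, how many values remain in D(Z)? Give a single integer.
Constraint 1 (Z != V) on D(Z)={3,4,6,7} D(V)={5,6,7,8}: no change
Constraint 2 (Z + V = W) on D(Z)={3,4,6,7} D(V)={5,6,7,8} D(W)={2,3,6,7,8}: Z {3,4,6,7}->{3}; V {5,6,7,8}->{5}; W {2,3,6,7,8}->{8}
Constraint 3 (V + Z = W) on D(V)={5} D(Z)={3} D(W)={8}: no change
So after constraint 3: D(Z)={3}, size = 1

Answer: 1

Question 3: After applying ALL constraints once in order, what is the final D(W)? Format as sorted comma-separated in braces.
Answer: {8}

Derivation:
Constraint 1 (Z != V) on D(Z)={3,4,6,7} D(V)={5,6,7,8}: no change
Constraint 2 (Z + V = W) on D(Z)={3,4,6,7} D(V)={5,6,7,8} D(W)={2,3,6,7,8}: Z {3,4,6,7}->{3}; V {5,6,7,8}->{5}; W {2,3,6,7,8}->{8}
Constraint 3 (V + Z = W) on D(V)={5} D(Z)={3} D(W)={8}: no change
So after all 3 constraints: D(W) = {8}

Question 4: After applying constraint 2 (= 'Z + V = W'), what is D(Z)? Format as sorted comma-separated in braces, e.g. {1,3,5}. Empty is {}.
Constraint 1 (Z != V) on D(Z)={3,4,6,7} D(V)={5,6,7,8}: no change
Constraint 2 (Z + V = W) on D(Z)={3,4,6,7} D(V)={5,6,7,8} D(W)={2,3,6,7,8}: Z {3,4,6,7}->{3}; V {5,6,7,8}->{5}; W {2,3,6,7,8}->{8}
So after constraint 2: D(Z) = {3}

Answer: {3}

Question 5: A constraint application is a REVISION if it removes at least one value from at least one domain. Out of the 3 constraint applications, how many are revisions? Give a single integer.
Constraint 1 (Z != V) on D(Z)={3,4,6,7} D(V)={5,6,7,8}: no change => not a revision
Constraint 2 (Z + V = W) on D(Z)={3,4,6,7} D(V)={5,6,7,8} D(W)={2,3,6,7,8}: Z {3,4,6,7}->{3}; V {5,6,7,8}->{5}; W {2,3,6,7,8}->{8} => REVISION
Constraint 3 (V + Z = W) on D(V)={5} D(Z)={3} D(W)={8}: no change => not a revision
Total revisions = 1

Answer: 1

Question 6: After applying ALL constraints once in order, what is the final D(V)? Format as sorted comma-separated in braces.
Answer: {5}

Derivation:
Constraint 1 (Z != V) on D(Z)={3,4,6,7} D(V)={5,6,7,8}: no change
Constraint 2 (Z + V = W) on D(Z)={3,4,6,7} D(V)={5,6,7,8} D(W)={2,3,6,7,8}: Z {3,4,6,7}->{3}; V {5,6,7,8}->{5}; W {2,3,6,7,8}->{8}
Constraint 3 (V + Z = W) on D(V)={5} D(Z)={3} D(W)={8}: no change
So after all 3 constraints: D(V) = {5}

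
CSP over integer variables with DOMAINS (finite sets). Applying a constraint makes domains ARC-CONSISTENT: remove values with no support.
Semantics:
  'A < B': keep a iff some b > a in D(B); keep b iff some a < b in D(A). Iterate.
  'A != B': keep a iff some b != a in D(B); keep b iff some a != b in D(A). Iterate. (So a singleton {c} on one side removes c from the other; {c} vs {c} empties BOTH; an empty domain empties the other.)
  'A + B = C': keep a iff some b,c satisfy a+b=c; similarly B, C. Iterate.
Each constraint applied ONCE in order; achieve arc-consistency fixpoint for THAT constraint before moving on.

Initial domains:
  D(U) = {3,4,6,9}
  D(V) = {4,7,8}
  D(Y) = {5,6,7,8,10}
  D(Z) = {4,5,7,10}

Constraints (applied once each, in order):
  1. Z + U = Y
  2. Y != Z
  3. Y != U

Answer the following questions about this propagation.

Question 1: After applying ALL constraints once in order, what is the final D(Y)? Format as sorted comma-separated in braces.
Constraint 1 (Z + U = Y) on D(Z)={4,5,7,10} D(U)={3,4,6,9} D(Y)={5,6,7,8,10}: Z {4,5,7,10}->{4,5,7}; U {3,4,6,9}->{3,4,6}; Y {5,6,7,8,10}->{7,8,10}
Constraint 2 (Y != Z) on D(Y)={7,8,10} D(Z)={4,5,7}: no change
Constraint 3 (Y != U) on D(Y)={7,8,10} D(U)={3,4,6}: no change
So after all 3 constraints: D(Y) = {7,8,10}

Answer: {7,8,10}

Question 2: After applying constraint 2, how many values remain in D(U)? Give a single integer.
Constraint 1 (Z + U = Y) on D(Z)={4,5,7,10} D(U)={3,4,6,9} D(Y)={5,6,7,8,10}: Z {4,5,7,10}->{4,5,7}; U {3,4,6,9}->{3,4,6}; Y {5,6,7,8,10}->{7,8,10}
Constraint 2 (Y != Z) on D(Y)={7,8,10} D(Z)={4,5,7}: no change
So after constraint 2: D(U)={3,4,6}, size = 3

Answer: 3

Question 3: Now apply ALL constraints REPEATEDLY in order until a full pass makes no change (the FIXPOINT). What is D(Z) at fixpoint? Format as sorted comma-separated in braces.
pass 0 (initial): D(Z)={4,5,7,10}
pass 1: U {3,4,6,9}->{3,4,6}; Y {5,6,7,8,10}->{7,8,10}; Z {4,5,7,10}->{4,5,7}
pass 2: no change
Fixpoint after 2 passes: D(Z) = {4,5,7}

Answer: {4,5,7}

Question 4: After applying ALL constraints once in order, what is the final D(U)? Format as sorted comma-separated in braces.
Answer: {3,4,6}

Derivation:
Constraint 1 (Z + U = Y) on D(Z)={4,5,7,10} D(U)={3,4,6,9} D(Y)={5,6,7,8,10}: Z {4,5,7,10}->{4,5,7}; U {3,4,6,9}->{3,4,6}; Y {5,6,7,8,10}->{7,8,10}
Constraint 2 (Y != Z) on D(Y)={7,8,10} D(Z)={4,5,7}: no change
Constraint 3 (Y != U) on D(Y)={7,8,10} D(U)={3,4,6}: no change
So after all 3 constraints: D(U) = {3,4,6}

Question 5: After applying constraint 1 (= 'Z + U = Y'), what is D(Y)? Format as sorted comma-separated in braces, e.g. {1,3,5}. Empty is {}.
Constraint 1 (Z + U = Y) on D(Z)={4,5,7,10} D(U)={3,4,6,9} D(Y)={5,6,7,8,10}: Z {4,5,7,10}->{4,5,7}; U {3,4,6,9}->{3,4,6}; Y {5,6,7,8,10}->{7,8,10}
So after constraint 1: D(Y) = {7,8,10}

Answer: {7,8,10}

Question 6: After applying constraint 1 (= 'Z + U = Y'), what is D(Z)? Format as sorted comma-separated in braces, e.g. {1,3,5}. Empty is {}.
Answer: {4,5,7}

Derivation:
Constraint 1 (Z + U = Y) on D(Z)={4,5,7,10} D(U)={3,4,6,9} D(Y)={5,6,7,8,10}: Z {4,5,7,10}->{4,5,7}; U {3,4,6,9}->{3,4,6}; Y {5,6,7,8,10}->{7,8,10}
So after constraint 1: D(Z) = {4,5,7}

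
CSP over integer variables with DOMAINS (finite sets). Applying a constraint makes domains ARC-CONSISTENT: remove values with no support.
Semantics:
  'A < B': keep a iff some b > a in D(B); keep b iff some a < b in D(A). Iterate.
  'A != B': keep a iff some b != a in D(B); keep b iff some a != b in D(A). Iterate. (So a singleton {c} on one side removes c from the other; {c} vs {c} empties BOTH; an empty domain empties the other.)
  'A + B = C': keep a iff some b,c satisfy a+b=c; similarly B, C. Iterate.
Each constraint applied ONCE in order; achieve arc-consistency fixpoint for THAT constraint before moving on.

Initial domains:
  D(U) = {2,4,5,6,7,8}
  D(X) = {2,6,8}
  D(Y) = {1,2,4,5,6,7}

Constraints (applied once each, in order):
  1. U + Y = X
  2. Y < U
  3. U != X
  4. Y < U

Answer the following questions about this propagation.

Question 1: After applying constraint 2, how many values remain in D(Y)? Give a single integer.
Constraint 1 (U + Y = X) on D(U)={2,4,5,6,7,8} D(Y)={1,2,4,5,6,7} D(X)={2,6,8}: U {2,4,5,6,7,8}->{2,4,5,6,7}; Y {1,2,4,5,6,7}->{1,2,4,6}; X {2,6,8}->{6,8}
Constraint 2 (Y < U) on D(Y)={1,2,4,6} D(U)={2,4,5,6,7}: no change
So after constraint 2: D(Y)={1,2,4,6}, size = 4

Answer: 4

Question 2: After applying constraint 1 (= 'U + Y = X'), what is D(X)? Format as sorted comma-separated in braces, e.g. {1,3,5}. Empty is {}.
Answer: {6,8}

Derivation:
Constraint 1 (U + Y = X) on D(U)={2,4,5,6,7,8} D(Y)={1,2,4,5,6,7} D(X)={2,6,8}: U {2,4,5,6,7,8}->{2,4,5,6,7}; Y {1,2,4,5,6,7}->{1,2,4,6}; X {2,6,8}->{6,8}
So after constraint 1: D(X) = {6,8}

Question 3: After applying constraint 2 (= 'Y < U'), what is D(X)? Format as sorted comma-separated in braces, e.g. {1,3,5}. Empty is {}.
Answer: {6,8}

Derivation:
Constraint 1 (U + Y = X) on D(U)={2,4,5,6,7,8} D(Y)={1,2,4,5,6,7} D(X)={2,6,8}: U {2,4,5,6,7,8}->{2,4,5,6,7}; Y {1,2,4,5,6,7}->{1,2,4,6}; X {2,6,8}->{6,8}
Constraint 2 (Y < U) on D(Y)={1,2,4,6} D(U)={2,4,5,6,7}: no change
So after constraint 2: D(X) = {6,8}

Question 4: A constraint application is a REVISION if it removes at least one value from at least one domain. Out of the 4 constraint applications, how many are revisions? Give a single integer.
Answer: 1

Derivation:
Constraint 1 (U + Y = X) on D(U)={2,4,5,6,7,8} D(Y)={1,2,4,5,6,7} D(X)={2,6,8}: U {2,4,5,6,7,8}->{2,4,5,6,7}; Y {1,2,4,5,6,7}->{1,2,4,6}; X {2,6,8}->{6,8} => REVISION
Constraint 2 (Y < U) on D(Y)={1,2,4,6} D(U)={2,4,5,6,7}: no change => not a revision
Constraint 3 (U != X) on D(U)={2,4,5,6,7} D(X)={6,8}: no change => not a revision
Constraint 4 (Y < U) on D(Y)={1,2,4,6} D(U)={2,4,5,6,7}: no change => not a revision
Total revisions = 1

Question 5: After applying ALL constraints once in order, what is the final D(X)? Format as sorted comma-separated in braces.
Answer: {6,8}

Derivation:
Constraint 1 (U + Y = X) on D(U)={2,4,5,6,7,8} D(Y)={1,2,4,5,6,7} D(X)={2,6,8}: U {2,4,5,6,7,8}->{2,4,5,6,7}; Y {1,2,4,5,6,7}->{1,2,4,6}; X {2,6,8}->{6,8}
Constraint 2 (Y < U) on D(Y)={1,2,4,6} D(U)={2,4,5,6,7}: no change
Constraint 3 (U != X) on D(U)={2,4,5,6,7} D(X)={6,8}: no change
Constraint 4 (Y < U) on D(Y)={1,2,4,6} D(U)={2,4,5,6,7}: no change
So after all 4 constraints: D(X) = {6,8}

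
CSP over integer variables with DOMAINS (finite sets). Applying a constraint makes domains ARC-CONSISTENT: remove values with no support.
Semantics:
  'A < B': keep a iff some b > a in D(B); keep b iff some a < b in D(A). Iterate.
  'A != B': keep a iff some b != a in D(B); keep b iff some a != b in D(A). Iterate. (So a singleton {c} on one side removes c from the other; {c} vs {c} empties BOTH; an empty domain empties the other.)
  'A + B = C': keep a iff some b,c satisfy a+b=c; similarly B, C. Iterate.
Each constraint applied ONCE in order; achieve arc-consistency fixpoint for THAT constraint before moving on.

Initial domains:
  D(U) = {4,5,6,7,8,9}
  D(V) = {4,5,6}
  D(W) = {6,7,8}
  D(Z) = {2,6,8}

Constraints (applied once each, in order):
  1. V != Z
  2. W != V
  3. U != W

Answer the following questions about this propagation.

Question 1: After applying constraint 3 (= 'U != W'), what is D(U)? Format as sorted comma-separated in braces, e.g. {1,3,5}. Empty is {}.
Constraint 1 (V != Z) on D(V)={4,5,6} D(Z)={2,6,8}: no change
Constraint 2 (W != V) on D(W)={6,7,8} D(V)={4,5,6}: no change
Constraint 3 (U != W) on D(U)={4,5,6,7,8,9} D(W)={6,7,8}: no change
So after constraint 3: D(U) = {4,5,6,7,8,9}

Answer: {4,5,6,7,8,9}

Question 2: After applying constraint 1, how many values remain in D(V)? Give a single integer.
Constraint 1 (V != Z) on D(V)={4,5,6} D(Z)={2,6,8}: no change
So after constraint 1: D(V)={4,5,6}, size = 3

Answer: 3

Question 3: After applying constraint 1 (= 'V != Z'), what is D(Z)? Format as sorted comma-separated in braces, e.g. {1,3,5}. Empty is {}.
Constraint 1 (V != Z) on D(V)={4,5,6} D(Z)={2,6,8}: no change
So after constraint 1: D(Z) = {2,6,8}

Answer: {2,6,8}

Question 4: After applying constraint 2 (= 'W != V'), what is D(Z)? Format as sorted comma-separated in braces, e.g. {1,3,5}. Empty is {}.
Answer: {2,6,8}

Derivation:
Constraint 1 (V != Z) on D(V)={4,5,6} D(Z)={2,6,8}: no change
Constraint 2 (W != V) on D(W)={6,7,8} D(V)={4,5,6}: no change
So after constraint 2: D(Z) = {2,6,8}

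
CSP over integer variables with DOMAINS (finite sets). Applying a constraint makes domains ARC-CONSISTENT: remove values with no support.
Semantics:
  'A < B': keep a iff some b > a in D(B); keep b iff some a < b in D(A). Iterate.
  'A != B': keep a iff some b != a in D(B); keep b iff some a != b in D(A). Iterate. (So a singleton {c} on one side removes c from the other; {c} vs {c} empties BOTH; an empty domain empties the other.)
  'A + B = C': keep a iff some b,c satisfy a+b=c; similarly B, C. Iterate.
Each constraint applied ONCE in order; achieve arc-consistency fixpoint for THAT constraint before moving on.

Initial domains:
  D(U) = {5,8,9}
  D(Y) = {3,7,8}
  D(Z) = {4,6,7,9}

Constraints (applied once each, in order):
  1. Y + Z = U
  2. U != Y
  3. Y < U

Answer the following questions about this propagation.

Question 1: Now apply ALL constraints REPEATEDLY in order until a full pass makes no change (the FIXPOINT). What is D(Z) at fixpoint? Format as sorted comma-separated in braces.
Answer: {6}

Derivation:
pass 0 (initial): D(Z)={4,6,7,9}
pass 1: U {5,8,9}->{9}; Y {3,7,8}->{3}; Z {4,6,7,9}->{6}
pass 2: no change
Fixpoint after 2 passes: D(Z) = {6}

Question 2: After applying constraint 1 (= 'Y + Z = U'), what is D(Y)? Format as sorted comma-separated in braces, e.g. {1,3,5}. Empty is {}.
Answer: {3}

Derivation:
Constraint 1 (Y + Z = U) on D(Y)={3,7,8} D(Z)={4,6,7,9} D(U)={5,8,9}: Y {3,7,8}->{3}; Z {4,6,7,9}->{6}; U {5,8,9}->{9}
So after constraint 1: D(Y) = {3}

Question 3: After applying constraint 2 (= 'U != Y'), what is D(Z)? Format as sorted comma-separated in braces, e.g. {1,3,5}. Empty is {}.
Answer: {6}

Derivation:
Constraint 1 (Y + Z = U) on D(Y)={3,7,8} D(Z)={4,6,7,9} D(U)={5,8,9}: Y {3,7,8}->{3}; Z {4,6,7,9}->{6}; U {5,8,9}->{9}
Constraint 2 (U != Y) on D(U)={9} D(Y)={3}: no change
So after constraint 2: D(Z) = {6}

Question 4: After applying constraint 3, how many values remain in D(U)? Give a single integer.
Constraint 1 (Y + Z = U) on D(Y)={3,7,8} D(Z)={4,6,7,9} D(U)={5,8,9}: Y {3,7,8}->{3}; Z {4,6,7,9}->{6}; U {5,8,9}->{9}
Constraint 2 (U != Y) on D(U)={9} D(Y)={3}: no change
Constraint 3 (Y < U) on D(Y)={3} D(U)={9}: no change
So after constraint 3: D(U)={9}, size = 1

Answer: 1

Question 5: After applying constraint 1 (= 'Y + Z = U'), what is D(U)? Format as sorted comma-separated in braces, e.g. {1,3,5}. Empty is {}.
Constraint 1 (Y + Z = U) on D(Y)={3,7,8} D(Z)={4,6,7,9} D(U)={5,8,9}: Y {3,7,8}->{3}; Z {4,6,7,9}->{6}; U {5,8,9}->{9}
So after constraint 1: D(U) = {9}

Answer: {9}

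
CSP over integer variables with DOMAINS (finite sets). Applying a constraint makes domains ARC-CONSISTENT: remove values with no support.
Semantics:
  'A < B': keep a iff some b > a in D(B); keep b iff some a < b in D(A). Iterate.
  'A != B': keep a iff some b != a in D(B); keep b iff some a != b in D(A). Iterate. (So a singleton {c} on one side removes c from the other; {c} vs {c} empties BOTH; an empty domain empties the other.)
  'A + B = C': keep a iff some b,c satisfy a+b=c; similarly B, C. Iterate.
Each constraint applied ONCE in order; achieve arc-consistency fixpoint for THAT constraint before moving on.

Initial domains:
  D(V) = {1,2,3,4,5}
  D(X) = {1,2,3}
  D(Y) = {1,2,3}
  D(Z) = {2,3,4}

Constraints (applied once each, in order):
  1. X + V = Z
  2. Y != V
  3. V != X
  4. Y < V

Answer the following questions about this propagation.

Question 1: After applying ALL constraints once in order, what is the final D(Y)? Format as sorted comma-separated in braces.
Constraint 1 (X + V = Z) on D(X)={1,2,3} D(V)={1,2,3,4,5} D(Z)={2,3,4}: V {1,2,3,4,5}->{1,2,3}
Constraint 2 (Y != V) on D(Y)={1,2,3} D(V)={1,2,3}: no change
Constraint 3 (V != X) on D(V)={1,2,3} D(X)={1,2,3}: no change
Constraint 4 (Y < V) on D(Y)={1,2,3} D(V)={1,2,3}: Y {1,2,3}->{1,2}; V {1,2,3}->{2,3}
So after all 4 constraints: D(Y) = {1,2}

Answer: {1,2}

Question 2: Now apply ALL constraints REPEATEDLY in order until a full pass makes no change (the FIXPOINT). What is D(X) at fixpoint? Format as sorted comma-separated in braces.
pass 0 (initial): D(X)={1,2,3}
pass 1: V {1,2,3,4,5}->{2,3}; Y {1,2,3}->{1,2}
pass 2: X {1,2,3}->{1,2}; Z {2,3,4}->{3,4}
pass 3: no change
Fixpoint after 3 passes: D(X) = {1,2}

Answer: {1,2}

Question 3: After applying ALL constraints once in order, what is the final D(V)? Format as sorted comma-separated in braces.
Answer: {2,3}

Derivation:
Constraint 1 (X + V = Z) on D(X)={1,2,3} D(V)={1,2,3,4,5} D(Z)={2,3,4}: V {1,2,3,4,5}->{1,2,3}
Constraint 2 (Y != V) on D(Y)={1,2,3} D(V)={1,2,3}: no change
Constraint 3 (V != X) on D(V)={1,2,3} D(X)={1,2,3}: no change
Constraint 4 (Y < V) on D(Y)={1,2,3} D(V)={1,2,3}: Y {1,2,3}->{1,2}; V {1,2,3}->{2,3}
So after all 4 constraints: D(V) = {2,3}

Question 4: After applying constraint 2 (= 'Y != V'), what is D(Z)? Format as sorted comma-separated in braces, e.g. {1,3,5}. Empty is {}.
Constraint 1 (X + V = Z) on D(X)={1,2,3} D(V)={1,2,3,4,5} D(Z)={2,3,4}: V {1,2,3,4,5}->{1,2,3}
Constraint 2 (Y != V) on D(Y)={1,2,3} D(V)={1,2,3}: no change
So after constraint 2: D(Z) = {2,3,4}

Answer: {2,3,4}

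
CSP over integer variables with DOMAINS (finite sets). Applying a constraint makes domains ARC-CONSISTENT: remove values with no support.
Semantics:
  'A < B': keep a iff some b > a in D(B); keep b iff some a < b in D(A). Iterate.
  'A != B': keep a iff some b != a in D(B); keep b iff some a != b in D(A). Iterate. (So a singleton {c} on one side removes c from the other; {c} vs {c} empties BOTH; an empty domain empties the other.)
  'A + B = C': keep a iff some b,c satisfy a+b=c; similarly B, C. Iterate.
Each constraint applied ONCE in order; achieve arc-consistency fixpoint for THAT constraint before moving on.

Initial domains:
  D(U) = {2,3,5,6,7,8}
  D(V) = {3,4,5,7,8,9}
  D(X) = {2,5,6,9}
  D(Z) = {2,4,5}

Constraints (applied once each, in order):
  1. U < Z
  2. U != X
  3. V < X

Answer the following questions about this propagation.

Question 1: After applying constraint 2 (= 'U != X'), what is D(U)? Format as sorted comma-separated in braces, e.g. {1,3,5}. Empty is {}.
Constraint 1 (U < Z) on D(U)={2,3,5,6,7,8} D(Z)={2,4,5}: U {2,3,5,6,7,8}->{2,3}; Z {2,4,5}->{4,5}
Constraint 2 (U != X) on D(U)={2,3} D(X)={2,5,6,9}: no change
So after constraint 2: D(U) = {2,3}

Answer: {2,3}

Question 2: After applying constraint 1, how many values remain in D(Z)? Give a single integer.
Constraint 1 (U < Z) on D(U)={2,3,5,6,7,8} D(Z)={2,4,5}: U {2,3,5,6,7,8}->{2,3}; Z {2,4,5}->{4,5}
So after constraint 1: D(Z)={4,5}, size = 2

Answer: 2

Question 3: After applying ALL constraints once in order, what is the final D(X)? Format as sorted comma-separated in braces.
Constraint 1 (U < Z) on D(U)={2,3,5,6,7,8} D(Z)={2,4,5}: U {2,3,5,6,7,8}->{2,3}; Z {2,4,5}->{4,5}
Constraint 2 (U != X) on D(U)={2,3} D(X)={2,5,6,9}: no change
Constraint 3 (V < X) on D(V)={3,4,5,7,8,9} D(X)={2,5,6,9}: V {3,4,5,7,8,9}->{3,4,5,7,8}; X {2,5,6,9}->{5,6,9}
So after all 3 constraints: D(X) = {5,6,9}

Answer: {5,6,9}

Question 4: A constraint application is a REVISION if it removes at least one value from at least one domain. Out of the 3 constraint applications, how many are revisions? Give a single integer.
Answer: 2

Derivation:
Constraint 1 (U < Z) on D(U)={2,3,5,6,7,8} D(Z)={2,4,5}: U {2,3,5,6,7,8}->{2,3}; Z {2,4,5}->{4,5} => REVISION
Constraint 2 (U != X) on D(U)={2,3} D(X)={2,5,6,9}: no change => not a revision
Constraint 3 (V < X) on D(V)={3,4,5,7,8,9} D(X)={2,5,6,9}: V {3,4,5,7,8,9}->{3,4,5,7,8}; X {2,5,6,9}->{5,6,9} => REVISION
Total revisions = 2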